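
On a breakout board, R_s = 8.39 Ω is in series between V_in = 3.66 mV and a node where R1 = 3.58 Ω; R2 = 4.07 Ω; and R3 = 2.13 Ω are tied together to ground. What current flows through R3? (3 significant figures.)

Equivalent of the parallel group: R_p = 1.006 Ω.
V_A = 3.66 × 1.006/9.396 = 0.3917 mV.
I(R3) = V_A / R3 = 0.3917/2.13 = 0.1839 mA.

I ≈ 0.184 mA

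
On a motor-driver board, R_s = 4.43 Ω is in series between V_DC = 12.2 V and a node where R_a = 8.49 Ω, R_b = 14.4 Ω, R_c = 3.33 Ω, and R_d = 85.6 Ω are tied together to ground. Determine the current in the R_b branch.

I ≈ 0.264 A

Combine the parallel branches: R_p = (1/8.49 + 1/14.4 + 1/3.33 + 1/85.6)⁻¹ = 2.003 Ω.
Node voltage V_A = V_DC · R_p/(R_s + R_p) = 12.2 × 0.3114 = 3.799 V.
Branch current I = V_A/R_b = 3.799/14.4 = 0.2638 A.
(Equivalently: I_total = 1.896 A, then current-divider fraction G_k/ΣG = 0.1391.)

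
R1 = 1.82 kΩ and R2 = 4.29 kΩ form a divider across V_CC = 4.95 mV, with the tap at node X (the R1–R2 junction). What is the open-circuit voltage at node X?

With X open, the divider is unloaded: V_th = 4.95 × 4.29/6.110 = 3.476 mV.

V_th ≈ 3.48 mV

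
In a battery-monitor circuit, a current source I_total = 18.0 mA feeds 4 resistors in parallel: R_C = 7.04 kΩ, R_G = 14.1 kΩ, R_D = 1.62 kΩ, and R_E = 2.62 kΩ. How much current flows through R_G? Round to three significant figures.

Conductances: ΣG = 1/7.04 + 1/14.1 + 1/1.62 + 1/2.62 = 1.212 (1/kΩ).
By the current-divider rule, I = I_total · G_k/ΣG = 18.0 × 0.05852 = 1.053 mA.

I ≈ 1.05 mA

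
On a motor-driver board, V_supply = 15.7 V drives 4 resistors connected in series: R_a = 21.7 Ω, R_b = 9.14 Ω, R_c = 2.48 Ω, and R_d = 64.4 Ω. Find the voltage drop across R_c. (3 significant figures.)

V ≈ 0.398 V

Total series resistance ΣR = 21.7 + 9.14 + 2.48 + 64.4 = 97.72 Ω.
V = V_supply · R/ΣR = 15.7 × 0.02538 = 0.3984 V.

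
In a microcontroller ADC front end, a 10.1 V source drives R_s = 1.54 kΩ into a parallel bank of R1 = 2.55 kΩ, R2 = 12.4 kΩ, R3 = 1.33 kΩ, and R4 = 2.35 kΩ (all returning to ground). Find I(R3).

Parallel bank: R_p = 1/(1/2.55 + 1/12.4 + 1/1.33 + 1/2.35) = 0.6060 kΩ.
V_A = 10.1 × 0.6060/2.146 = 2.852 V.
Branch current I = V_A/R3 = 2.852/1.33 = 2.144 mA.
(Equivalently: I_total = 4.706 mA, then current-divider fraction G_k/ΣG = 0.4556.)

I ≈ 2.14 mA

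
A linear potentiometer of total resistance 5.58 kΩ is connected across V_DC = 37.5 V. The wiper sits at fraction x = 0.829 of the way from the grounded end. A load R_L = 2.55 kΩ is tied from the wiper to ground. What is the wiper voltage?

The pot divides into 0.9542 kΩ above the wiper and 4.626 kΩ below.
R_L loads the lower segment: effective lower R = 1.644 kΩ.
Then V_out = V_DC · 1.644/(0.9542 + 1.644) = 23.73 V.

V_out ≈ 23.7 V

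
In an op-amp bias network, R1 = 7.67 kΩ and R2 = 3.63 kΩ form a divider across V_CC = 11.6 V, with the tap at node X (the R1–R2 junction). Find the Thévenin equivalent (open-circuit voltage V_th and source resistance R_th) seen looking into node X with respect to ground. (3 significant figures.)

V_th ≈ 3.73 V, R_th ≈ 2.46 kΩ

With X open, the divider is unloaded: V_th = 11.6 × 3.63/11.30 = 3.726 V.
Zeroing V_CC shorts the top of R1 to ground, so R_th = R1 ‖ R2 = 2.464 kΩ.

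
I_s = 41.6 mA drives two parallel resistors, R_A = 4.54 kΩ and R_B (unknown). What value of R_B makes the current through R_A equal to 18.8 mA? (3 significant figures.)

R_B ≈ 3.74 kΩ

Two-branch current divider: I_A = I_s · R_B/(R_A + R_B).
With f = 0.4519, R_B = R_A · f/(1−f) = 4.54 × 0.8246 = 3.744 kΩ.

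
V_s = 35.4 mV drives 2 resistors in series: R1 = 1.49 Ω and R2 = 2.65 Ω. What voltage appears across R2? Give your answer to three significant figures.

Series total: ΣR = 1.49 + 2.65 = 4.140 Ω.
Voltage divider: V = V_s · (2.650 / 4.140) = 35.4 × 0.6401 = 22.66 mV.

V ≈ 22.7 mV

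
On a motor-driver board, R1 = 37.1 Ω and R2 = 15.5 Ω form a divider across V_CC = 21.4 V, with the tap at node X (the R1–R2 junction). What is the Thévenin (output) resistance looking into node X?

R_th ≈ 10.9 Ω

Zeroing V_CC shorts the top of R1 to ground, so R_th = R1 ‖ R2 = 10.93 Ω.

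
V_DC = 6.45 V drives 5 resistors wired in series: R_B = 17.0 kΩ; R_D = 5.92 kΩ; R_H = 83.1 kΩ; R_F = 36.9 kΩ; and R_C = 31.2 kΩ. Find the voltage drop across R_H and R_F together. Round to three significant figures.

Total series resistance ΣR = 17.0 + 5.92 + 83.1 + 36.9 + 31.2 = 174.1 kΩ.
R_{R_H..R_F} = 83.1 + 36.9 = 120.0 kΩ.
Voltage divider: V = V_DC · (120.0 / 174.1) = 6.45 × 0.6892 = 4.445 V.

V ≈ 4.45 V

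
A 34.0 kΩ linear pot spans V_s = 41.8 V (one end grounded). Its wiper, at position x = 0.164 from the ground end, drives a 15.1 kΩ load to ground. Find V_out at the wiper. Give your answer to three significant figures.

Split the track: R_lower = x·R_p = 5.576 kΩ, R_upper = (1−x)·R_p = 28.42 kΩ.
R_L loads the lower segment: effective lower R = 4.072 kΩ.
Then V_out = V_s · 4.072/(28.42 + 4.072) = 5.238 V.

V_out ≈ 5.24 V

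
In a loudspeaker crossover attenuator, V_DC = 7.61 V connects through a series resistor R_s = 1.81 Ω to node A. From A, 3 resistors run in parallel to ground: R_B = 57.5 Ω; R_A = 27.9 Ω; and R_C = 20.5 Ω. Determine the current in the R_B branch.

I ≈ 0.112 A

Parallel bank: R_p = 1/(1/57.5 + 1/27.9 + 1/20.5) = 9.803 Ω.
V_A = 7.61 × 9.803/11.61 = 6.424 V.
Branch current I = V_A/R_B = 6.424/57.5 = 0.1117 A.
(Check via current divider: I_total = 0.6553 A; share G_k/ΣG = 0.1705 → same result.)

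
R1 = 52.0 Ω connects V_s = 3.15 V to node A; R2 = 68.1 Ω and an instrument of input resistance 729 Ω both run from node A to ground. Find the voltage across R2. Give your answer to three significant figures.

V_out ≈ 1.72 V

The load sits in parallel with R2, giving an effective lower resistance R2' = R2·R_L/(R2+R_L) = 62.28 Ω.
Then V_out = V_s · R2'/(R1 + R2') = 3.15 × 62.28/114.3 = 1.717 V.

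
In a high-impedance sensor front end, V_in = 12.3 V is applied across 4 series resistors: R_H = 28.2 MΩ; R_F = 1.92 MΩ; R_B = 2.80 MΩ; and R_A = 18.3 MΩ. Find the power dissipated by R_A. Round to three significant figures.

P ≈ 1.06 µW

The common current is I = 12.3/51.22 = 0.2401 µA.
V(R_A) = I·R = 4.395 V; P = V·I = 4.395 × 0.2401 = 1.055 µW.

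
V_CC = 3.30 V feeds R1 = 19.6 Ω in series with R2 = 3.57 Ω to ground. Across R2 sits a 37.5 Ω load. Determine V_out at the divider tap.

R2 ‖ R_L = (3.57 × 37.5)/(3.57 + 37.5) = 3.260 Ω.
Voltage divider with the loaded lower leg: V_out = 3.30 × 3.260/(19.6 + 3.260) = 3.30 × 0.1426 = 0.4706 V.

V_out ≈ 0.471 V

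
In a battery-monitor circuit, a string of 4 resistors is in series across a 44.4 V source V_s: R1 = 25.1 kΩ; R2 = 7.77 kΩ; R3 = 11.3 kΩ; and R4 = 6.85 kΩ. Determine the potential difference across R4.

V ≈ 5.96 V

ΣR = 25.1 + 7.77 + 11.3 + 6.85 = 51.02 kΩ.
Voltage divider: V = V_s · (6.850 / 51.02) = 44.4 × 0.1343 = 5.961 V.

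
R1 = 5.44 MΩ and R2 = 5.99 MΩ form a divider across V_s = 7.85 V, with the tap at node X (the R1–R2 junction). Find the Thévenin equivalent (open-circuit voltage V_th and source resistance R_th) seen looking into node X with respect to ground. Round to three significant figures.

V_th ≈ 4.11 V, R_th ≈ 2.85 MΩ

V_th is the unloaded tap voltage: V_s · R2/(R1+R2) = 7.85 × 0.5241 = 4.114 V.
Looking into X with the source shorted: R_th = R1·R2/(R1+R2) = 5.440 × 5.99/11.43 = 2.851 MΩ.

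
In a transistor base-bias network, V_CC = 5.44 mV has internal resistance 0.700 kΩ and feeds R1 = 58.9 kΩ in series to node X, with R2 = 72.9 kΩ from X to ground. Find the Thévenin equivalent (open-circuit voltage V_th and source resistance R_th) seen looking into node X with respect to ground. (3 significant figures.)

V_th ≈ 2.99 mV, R_th ≈ 32.8 kΩ

R1' = 0.700 + 58.9 = 59.60 kΩ (source resistance + R1).
With X open, the divider is unloaded: V_th = 5.44 × 72.9/132.5 = 2.993 mV.
With V_CC suppressed (replaced by a short), R_th = R1' ‖ R2 = (59.60 × 72.9)/(59.60 + 72.9) = 32.79 kΩ.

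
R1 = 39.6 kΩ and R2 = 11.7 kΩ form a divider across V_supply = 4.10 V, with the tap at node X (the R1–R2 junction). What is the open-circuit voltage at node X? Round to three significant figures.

V_th is the unloaded tap voltage: V_supply · R2/(R1+R2) = 4.10 × 0.2281 = 0.9351 V.

V_th ≈ 0.935 V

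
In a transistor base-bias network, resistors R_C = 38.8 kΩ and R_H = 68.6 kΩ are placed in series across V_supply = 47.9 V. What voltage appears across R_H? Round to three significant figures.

V ≈ 30.6 V

ΣR = 38.8 + 68.6 = 107.4 kΩ.
Voltage divider: V = V_supply · (68.60 / 107.4) = 47.9 × 0.6387 = 30.60 V.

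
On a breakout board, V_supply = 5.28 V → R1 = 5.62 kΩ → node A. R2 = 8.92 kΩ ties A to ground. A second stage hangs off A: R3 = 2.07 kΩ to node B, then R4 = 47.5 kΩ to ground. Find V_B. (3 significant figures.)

V_B ≈ 2.90 V

Looking into the second stage from A: R3 + R4 = 49.57 kΩ appears in parallel with R2.
Effective lower resistance at A: R2 ‖ 49.57 = 7.560 kΩ.
V_A = 5.28 × 7.560/(5.62 + 7.560) = 3.029 V.
Stage 2 is unloaded, so V_B = V_A · R4/(R3+R4) = 3.029 × 47.5/49.57 = 2.902 V.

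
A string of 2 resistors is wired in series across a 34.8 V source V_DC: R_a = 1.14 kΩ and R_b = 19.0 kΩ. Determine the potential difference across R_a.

ΣR = 1.14 + 19.0 = 20.14 kΩ.
V = V_DC · R/ΣR = 34.8 × 0.05660 = 1.970 V.

V ≈ 1.97 V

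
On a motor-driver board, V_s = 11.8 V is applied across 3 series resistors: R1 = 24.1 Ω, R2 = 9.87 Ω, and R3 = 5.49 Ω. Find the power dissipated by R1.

ΣR = 39.46 Ω → I = 11.8/39.46 = 0.2990 A.
P(R1) = I²·R1 = (0.2990)² × 24.1 = 2.155 W.

P ≈ 2.16 W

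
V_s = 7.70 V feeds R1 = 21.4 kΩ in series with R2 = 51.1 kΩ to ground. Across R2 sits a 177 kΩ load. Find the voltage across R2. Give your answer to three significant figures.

R2 ‖ R_L = (51.1 × 177)/(51.1 + 177) = 39.65 kΩ.
Then V_out = V_s · R2'/(R1 + R2') = 7.70 × 39.65/61.05 = 5.001 V.

V_out ≈ 5.00 V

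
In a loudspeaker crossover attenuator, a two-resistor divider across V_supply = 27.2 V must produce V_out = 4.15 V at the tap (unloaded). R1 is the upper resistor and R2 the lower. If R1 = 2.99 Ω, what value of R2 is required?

R2 ≈ 0.538 Ω

Required fraction k = V_out/V_supply = 0.1526.
So R2 = R1 · V_out/(V_supply − V_out) = 2.99 × 4.15/(27.2 − 4.15) = 2.99 × 0.1800 = 0.5383 Ω.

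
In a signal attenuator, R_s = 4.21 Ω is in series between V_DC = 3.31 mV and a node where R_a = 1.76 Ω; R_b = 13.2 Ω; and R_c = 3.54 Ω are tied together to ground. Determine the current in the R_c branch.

I ≈ 0.191 mA

Equivalent of the parallel group: R_p = 1.079 Ω.
Node voltage V_A = V_DC · R_p/(R_s + R_p) = 3.31 × 0.2041 = 0.6755 mV.
Branch current I = V_A/R_c = 0.6755/3.54 = 0.1908 mA.
(Check via current divider: I_total = 0.6258 mA; share G_k/ΣG = 0.3049 → same result.)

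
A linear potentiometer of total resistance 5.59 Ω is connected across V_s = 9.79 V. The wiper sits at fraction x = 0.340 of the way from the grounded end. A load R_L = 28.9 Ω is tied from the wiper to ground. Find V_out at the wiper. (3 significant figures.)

V_out ≈ 3.19 V

Split the track: R_lower = x·R_p = 1.901 Ω, R_upper = (1−x)·R_p = 3.689 Ω.
Lower segment in parallel with the load: 1.901 ‖ 28.9 = 1.783 Ω.
Then V_out = V_s · 1.783/(3.689 + 1.783) = 3.190 V.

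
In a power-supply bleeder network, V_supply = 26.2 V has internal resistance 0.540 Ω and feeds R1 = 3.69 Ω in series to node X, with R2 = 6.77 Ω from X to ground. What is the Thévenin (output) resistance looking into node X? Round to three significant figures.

R1' = 0.540 + 3.69 = 4.230 Ω (source resistance + R1).
Looking into X with the source shorted: R_th = R1'·R2/(R1'+R2) = 4.230 × 6.77/11.00 = 2.603 Ω.

R_th ≈ 2.60 Ω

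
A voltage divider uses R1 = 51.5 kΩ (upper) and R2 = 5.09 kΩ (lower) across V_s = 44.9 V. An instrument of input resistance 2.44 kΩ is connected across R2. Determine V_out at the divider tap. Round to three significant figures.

R2 ‖ R_L = (5.09 × 2.44)/(5.09 + 2.44) = 1.649 kΩ.
Then V_out = V_s · R2'/(R1 + R2') = 44.9 × 1.649/53.15 = 1.393 V.
(Unloaded it would be 4.04 V; the load pulls it down.)

V_out ≈ 1.39 V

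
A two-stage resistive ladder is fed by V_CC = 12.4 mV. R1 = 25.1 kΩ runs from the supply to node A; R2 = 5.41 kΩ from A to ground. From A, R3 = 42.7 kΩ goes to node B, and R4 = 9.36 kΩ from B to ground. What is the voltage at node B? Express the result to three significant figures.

Looking into the second stage from A: R3 + R4 = 52.06 kΩ appears in parallel with R2.
R2 ‖ (R3+R4) = 4.901 kΩ.
First divider: V_A = V_CC · 4.901/(25.1 + 4.901) = 2.026 mV.
Stage 2 is unloaded, so V_B = V_A · R4/(R3+R4) = 2.026 × 9.36/52.06 = 0.3642 mV.

V_B ≈ 0.364 mV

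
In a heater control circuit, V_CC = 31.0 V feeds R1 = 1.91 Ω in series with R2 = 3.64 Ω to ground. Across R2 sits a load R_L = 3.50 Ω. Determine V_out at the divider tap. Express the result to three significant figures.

First combine the lower leg with the load: R2 ‖ R_L = 1.784 Ω.
Now apply the divider: V_out = 31.0 × 0.4830 = 14.97 V.

V_out ≈ 15.0 V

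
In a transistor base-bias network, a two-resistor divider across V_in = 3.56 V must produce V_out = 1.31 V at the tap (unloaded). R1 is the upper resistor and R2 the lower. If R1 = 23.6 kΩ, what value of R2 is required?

Required fraction k = V_out/V_in = 0.3680.
Rearranging, R2 = R1·k/(1−k) = 23.6 × 0.5822 = 13.74 kΩ.

R2 ≈ 13.7 kΩ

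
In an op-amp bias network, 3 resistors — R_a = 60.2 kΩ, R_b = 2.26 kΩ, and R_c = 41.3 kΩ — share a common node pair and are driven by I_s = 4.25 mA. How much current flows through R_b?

ΣG = 1/60.2 + 1/2.26 + 1/41.3 = 0.4833.
Current divider: I(R_b) = I_s · G_k/ΣG = 4.25 × (0.4425/0.4833) = 4.25 × 0.9155 = 3.891 mA.

I ≈ 3.89 mA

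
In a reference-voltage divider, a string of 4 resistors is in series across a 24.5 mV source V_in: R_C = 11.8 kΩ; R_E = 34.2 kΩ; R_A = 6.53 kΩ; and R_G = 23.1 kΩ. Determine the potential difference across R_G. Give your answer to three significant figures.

V ≈ 7.48 mV

ΣR = 11.8 + 34.2 + 6.53 + 23.1 = 75.63 kΩ.
Voltage divider: V = V_in · (23.10 / 75.63) = 24.5 × 0.3054 = 7.483 mV.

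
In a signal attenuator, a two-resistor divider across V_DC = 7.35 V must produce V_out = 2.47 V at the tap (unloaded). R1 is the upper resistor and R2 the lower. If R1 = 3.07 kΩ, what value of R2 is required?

Required fraction k = V_out/V_DC = 0.3361.
Rearranging, R2 = R1·k/(1−k) = 3.07 × 0.5061 = 1.554 kΩ.

R2 ≈ 1.55 kΩ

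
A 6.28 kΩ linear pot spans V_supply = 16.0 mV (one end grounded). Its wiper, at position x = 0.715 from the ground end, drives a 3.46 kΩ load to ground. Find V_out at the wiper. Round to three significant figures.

Lower segment x·R_p = 4.490 kΩ; upper segment (1−x)·R_p = 1.790 kΩ.
R_L loads the lower segment: effective lower R = 1.954 kΩ.
Then V_out = V_supply · 1.954/(1.790 + 1.954) = 8.351 mV.
(Unloaded: V_out = x·V_supply = 11.4 mV.)

V_out ≈ 8.35 mV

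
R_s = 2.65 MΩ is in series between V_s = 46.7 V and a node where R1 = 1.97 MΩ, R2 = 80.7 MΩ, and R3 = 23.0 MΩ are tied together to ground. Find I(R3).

Combine the parallel branches: R_p = (1/1.97 + 1/80.7 + 1/23.0)⁻¹ = 1.775 MΩ.
V_A = 46.7 × 1.775/4.425 = 18.73 V.
Branch current I = V_A/R3 = 18.73/23.0 = 0.8144 µA.

I ≈ 0.814 µA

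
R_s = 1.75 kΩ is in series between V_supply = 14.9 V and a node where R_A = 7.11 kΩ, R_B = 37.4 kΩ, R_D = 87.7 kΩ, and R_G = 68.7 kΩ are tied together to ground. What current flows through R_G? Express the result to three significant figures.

Parallel bank: R_p = 1/(1/7.11 + 1/37.4 + 1/87.7 + 1/68.7) = 5.172 kΩ.
V_A by voltage divider: V_A = 14.9 × 5.172/(1.75 + 5.172) = 11.13 V.
I(R_G) = V_A / R_G = 11.13/68.7 = 0.1621 mA.
(Equivalently: I_total = 2.153 mA, then current-divider fraction G_k/ΣG = 0.07529.)

I ≈ 0.162 mA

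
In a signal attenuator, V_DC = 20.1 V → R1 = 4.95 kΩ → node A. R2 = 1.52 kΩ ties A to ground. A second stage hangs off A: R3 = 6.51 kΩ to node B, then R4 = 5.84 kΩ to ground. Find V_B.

V_B ≈ 2.04 V

The second stage (R3 + R4 = 12.35 kΩ) loads node A in parallel with R2.
Effective lower resistance at A: R2 ‖ 12.35 = 1.353 kΩ.
First divider: V_A = V_DC · 1.353/(4.95 + 1.353) = 4.316 V.
Then the unloaded second divider: V_B = V_A × R4/(R3+R4) = 4.316 × 0.4729 = 2.041 V.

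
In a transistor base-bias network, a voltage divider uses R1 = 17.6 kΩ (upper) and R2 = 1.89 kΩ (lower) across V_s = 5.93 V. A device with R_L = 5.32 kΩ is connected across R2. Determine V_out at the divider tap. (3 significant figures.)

V_out ≈ 0.435 V

R2 ‖ R_L = (1.89 × 5.32)/(1.89 + 5.32) = 1.395 kΩ.
Voltage divider with the loaded lower leg: V_out = 5.93 × 1.395/(17.6 + 1.395) = 5.93 × 0.07342 = 0.4354 V.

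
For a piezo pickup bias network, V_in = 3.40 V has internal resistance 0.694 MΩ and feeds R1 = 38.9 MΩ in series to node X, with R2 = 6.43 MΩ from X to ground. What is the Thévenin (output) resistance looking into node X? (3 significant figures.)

R1' = 0.694 + 38.9 = 39.59 MΩ (source resistance + R1).
With V_in suppressed (replaced by a short), R_th = R1' ‖ R2 = (39.59 × 6.43)/(39.59 + 6.43) = 5.532 MΩ.

R_th ≈ 5.53 MΩ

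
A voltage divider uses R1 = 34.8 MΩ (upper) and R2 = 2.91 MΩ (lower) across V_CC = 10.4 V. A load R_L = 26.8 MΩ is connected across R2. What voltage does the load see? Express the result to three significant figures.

V_out ≈ 0.729 V

The load sits in parallel with R2, giving an effective lower resistance R2' = R2·R_L/(R2+R_L) = 2.625 MΩ.
Now apply the divider: V_out = 10.4 × 0.07014 = 0.7295 V.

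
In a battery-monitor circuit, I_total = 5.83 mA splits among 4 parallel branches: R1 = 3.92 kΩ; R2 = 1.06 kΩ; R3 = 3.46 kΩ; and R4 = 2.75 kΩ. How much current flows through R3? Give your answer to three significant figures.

Conductances: ΣG = 1/3.92 + 1/1.06 + 1/3.46 + 1/2.75 = 1.851 (1/kΩ).
By the current-divider rule, I = I_total · G_k/ΣG = 5.83 × 0.1561 = 0.9102 mA.

I ≈ 0.910 mA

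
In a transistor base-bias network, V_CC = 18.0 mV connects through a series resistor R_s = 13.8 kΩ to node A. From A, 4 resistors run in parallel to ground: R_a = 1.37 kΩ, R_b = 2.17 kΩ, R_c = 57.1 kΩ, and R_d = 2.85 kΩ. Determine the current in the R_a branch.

Equivalent of the parallel group: R_p = 0.6414 kΩ.
V_A by voltage divider: V_A = 18.0 × 0.6414/(13.8 + 0.6414) = 0.7994 mV.
Branch current I = V_A/R_a = 0.7994/1.37 = 0.5835 µA.

I ≈ 0.584 µA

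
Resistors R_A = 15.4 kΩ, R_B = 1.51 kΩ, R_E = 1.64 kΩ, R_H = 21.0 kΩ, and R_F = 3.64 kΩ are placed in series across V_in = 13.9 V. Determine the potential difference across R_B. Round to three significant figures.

Total series resistance ΣR = 15.4 + 1.51 + 1.64 + 21.0 + 3.64 = 43.19 kΩ.
V = V_in · R/ΣR = 13.9 × 0.03496 = 0.4860 V.

V ≈ 0.486 V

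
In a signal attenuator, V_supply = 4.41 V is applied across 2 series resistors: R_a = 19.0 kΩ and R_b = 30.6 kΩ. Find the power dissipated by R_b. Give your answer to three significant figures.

P ≈ 0.242 mW

ΣR = 49.60 kΩ → I = 4.41/49.60 = 0.08891 mA.
P = I²R = 0.007905 × 30.6 = 0.2419 mW.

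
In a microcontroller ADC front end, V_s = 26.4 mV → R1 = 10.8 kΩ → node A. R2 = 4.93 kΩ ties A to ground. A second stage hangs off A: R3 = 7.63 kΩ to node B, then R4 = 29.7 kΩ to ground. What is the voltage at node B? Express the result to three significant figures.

V_B ≈ 6.04 mV

Looking into the second stage from A: R3 + R4 = 37.33 kΩ appears in parallel with R2.
R2 ‖ (R3+R4) = 4.355 kΩ.
V_A = 26.4 × 4.355/(10.8 + 4.355) = 7.586 mV.
Then the unloaded second divider: V_B = V_A × R4/(R3+R4) = 7.586 × 0.7956 = 6.036 mV.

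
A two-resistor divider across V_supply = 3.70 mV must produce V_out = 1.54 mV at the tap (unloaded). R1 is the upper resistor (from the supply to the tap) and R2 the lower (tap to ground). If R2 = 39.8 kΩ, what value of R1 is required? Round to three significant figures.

R1 ≈ 55.8 kΩ

The divider ratio is R2/(R1+R2) = 1.54/3.70 = 0.4162.
R1 = R2·(1/k − 1) = 39.8 × 1.403 = 55.82 kΩ.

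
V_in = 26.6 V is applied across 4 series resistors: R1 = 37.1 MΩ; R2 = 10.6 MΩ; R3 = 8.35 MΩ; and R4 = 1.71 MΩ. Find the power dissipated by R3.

P ≈ 1.77 µW

The common current is I = 26.6/57.76 = 0.4605 µA.
V(R3) = I·R = 3.845 V; P = V·I = 3.845 × 0.4605 = 1.771 µW.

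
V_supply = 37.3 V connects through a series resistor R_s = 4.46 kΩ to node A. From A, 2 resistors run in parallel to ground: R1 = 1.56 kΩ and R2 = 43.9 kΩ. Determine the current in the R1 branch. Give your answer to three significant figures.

Parallel bank: R_p = 1/(1/1.56 + 1/43.9) = 1.506 kΩ.
V_A by voltage divider: V_A = 37.3 × 1.506/(4.46 + 1.506) = 9.418 V.
I(R1) = V_A / R1 = 9.418/1.56 = 6.037 mA.

I ≈ 6.04 mA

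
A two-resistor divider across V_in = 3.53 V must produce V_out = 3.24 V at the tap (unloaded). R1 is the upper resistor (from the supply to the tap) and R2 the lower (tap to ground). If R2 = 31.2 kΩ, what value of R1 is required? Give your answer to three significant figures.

The divider ratio is R2/(R1+R2) = 3.24/3.53 = 0.9178.
Rearranging, R1 = R2·(1−k)/k = 31.2 × 0.08951 = 2.793 kΩ.

R1 ≈ 2.79 kΩ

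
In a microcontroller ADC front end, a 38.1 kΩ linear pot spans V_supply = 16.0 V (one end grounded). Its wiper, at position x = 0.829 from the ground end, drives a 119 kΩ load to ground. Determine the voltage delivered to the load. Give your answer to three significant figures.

Split the track: R_lower = x·R_p = 31.58 kΩ, R_upper = (1−x)·R_p = 6.515 kΩ.
(x·R_p) ‖ R_L = 24.96 kΩ.
V_out = 16.0 × 24.96/(6.515 + 24.96) = 12.69 V.

V_out ≈ 12.7 V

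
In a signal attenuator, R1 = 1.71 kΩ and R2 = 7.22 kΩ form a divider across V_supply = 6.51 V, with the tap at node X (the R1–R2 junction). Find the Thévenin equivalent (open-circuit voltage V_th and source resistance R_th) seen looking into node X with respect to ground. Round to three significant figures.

V_th ≈ 5.26 V, R_th ≈ 1.38 kΩ

V_th is the unloaded tap voltage: V_supply · R2/(R1+R2) = 6.51 × 0.8085 = 5.263 V.
Looking into X with the source shorted: R_th = R1·R2/(R1+R2) = 1.710 × 7.22/8.930 = 1.383 kΩ.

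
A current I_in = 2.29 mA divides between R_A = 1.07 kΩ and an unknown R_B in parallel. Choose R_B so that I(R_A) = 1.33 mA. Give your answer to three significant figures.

R_B ≈ 1.48 kΩ

In a two-way split, I_A/I_in = R_B/(R_A + R_B).
With f = 0.5808, R_B = R_A · f/(1−f) = 1.07 × 1.385 = 1.482 kΩ.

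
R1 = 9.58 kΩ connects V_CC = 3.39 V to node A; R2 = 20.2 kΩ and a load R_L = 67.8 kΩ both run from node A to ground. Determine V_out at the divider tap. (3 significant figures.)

The load sits in parallel with R2, giving an effective lower resistance R2' = R2·R_L/(R2+R_L) = 15.56 kΩ.
Voltage divider with the loaded lower leg: V_out = 3.39 × 15.56/(9.58 + 15.56) = 3.39 × 0.6190 = 2.098 V.
(Unloaded it would be 2.30 V; the load pulls it down.)

V_out ≈ 2.10 V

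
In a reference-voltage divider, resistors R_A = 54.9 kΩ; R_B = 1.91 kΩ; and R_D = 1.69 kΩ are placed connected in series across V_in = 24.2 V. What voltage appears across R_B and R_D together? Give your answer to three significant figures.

Total series resistance ΣR = 54.9 + 1.91 + 1.69 = 58.50 kΩ.
R_{R_B..R_D} = 1.91 + 1.69 = 3.600 kΩ.
By the voltage-divider rule, V = 24.2 × 3.600/58.50 = 1.489 V.

V ≈ 1.49 V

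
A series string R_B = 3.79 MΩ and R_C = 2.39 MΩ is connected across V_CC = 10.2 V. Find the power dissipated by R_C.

P ≈ 6.51 µW

ΣR = 6.180 MΩ → I = 10.2/6.180 = 1.650 µA.
V(R_C) = I·R = 3.945 V; P = V·I = 3.945 × 1.650 = 6.511 µW.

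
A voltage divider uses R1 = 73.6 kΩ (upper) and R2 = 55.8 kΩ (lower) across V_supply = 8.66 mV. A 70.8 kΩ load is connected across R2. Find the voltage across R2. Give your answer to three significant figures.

First combine the lower leg with the load: R2 ‖ R_L = 31.21 kΩ.
Then V_out = V_supply · R2'/(R1 + R2') = 8.66 × 31.21/104.8 = 2.578 mV.

V_out ≈ 2.58 mV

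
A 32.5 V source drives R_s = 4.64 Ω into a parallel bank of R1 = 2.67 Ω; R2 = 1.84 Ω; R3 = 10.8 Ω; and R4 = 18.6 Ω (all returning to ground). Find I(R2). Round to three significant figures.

Combine the parallel branches: R_p = (1/2.67 + 1/1.84 + 1/10.8 + 1/18.6)⁻¹ = 0.9395 Ω.
V_A by voltage divider: V_A = 32.5 × 0.9395/(4.64 + 0.9395) = 5.473 V.
I(R2) = V_A / R2 = 5.473/1.84 = 2.974 A.

I ≈ 2.97 A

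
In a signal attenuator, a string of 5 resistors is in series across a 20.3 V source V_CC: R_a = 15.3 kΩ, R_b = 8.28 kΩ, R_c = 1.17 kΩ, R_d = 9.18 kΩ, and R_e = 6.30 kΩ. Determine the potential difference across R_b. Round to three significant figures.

V ≈ 4.18 V

ΣR = 15.3 + 8.28 + 1.17 + 9.18 + 6.30 = 40.23 kΩ.
Voltage divider: V = V_CC · (8.280 / 40.23) = 20.3 × 0.2058 = 4.178 V.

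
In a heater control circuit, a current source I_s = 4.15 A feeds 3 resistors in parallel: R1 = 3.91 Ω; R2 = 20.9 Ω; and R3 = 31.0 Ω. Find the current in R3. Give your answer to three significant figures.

ΣG = 1/3.91 + 1/20.9 + 1/31.0 = 0.3359.
R3 takes the fraction G_k/ΣG = 0.03226/0.3359 = 0.09605, so I = 4.15 × 0.09605 = 0.3986 A.

I ≈ 0.399 A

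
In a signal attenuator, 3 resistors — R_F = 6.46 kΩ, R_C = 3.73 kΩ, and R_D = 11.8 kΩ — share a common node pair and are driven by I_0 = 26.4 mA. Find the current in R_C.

Total conductance ΣG = 1/6.46 + 1/3.73 + 1/11.8 = 0.5076 (units of 1/kΩ).
Current divider: I(R_C) = I_0 · G_k/ΣG = 26.4 × (0.2681/0.5076) = 26.4 × 0.5281 = 13.94 mA.

I ≈ 13.9 mA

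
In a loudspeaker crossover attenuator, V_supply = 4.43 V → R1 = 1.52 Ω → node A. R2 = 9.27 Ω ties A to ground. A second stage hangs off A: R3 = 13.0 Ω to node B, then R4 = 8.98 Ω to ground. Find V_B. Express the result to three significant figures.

Looking into the second stage from A: R3 + R4 = 21.98 Ω appears in parallel with R2.
R2 ‖ (R3+R4) = 6.520 Ω.
V_A = 4.43 × 6.520/(1.52 + 6.520) = 3.593 V.
V_B = V_A × 0.4086 = 1.468 V.

V_B ≈ 1.47 V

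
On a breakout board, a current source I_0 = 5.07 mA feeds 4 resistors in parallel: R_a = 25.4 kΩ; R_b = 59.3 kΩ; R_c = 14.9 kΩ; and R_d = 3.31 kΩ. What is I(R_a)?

I ≈ 0.469 mA

Total conductance ΣG = 1/25.4 + 1/59.3 + 1/14.9 + 1/3.31 = 0.4255 (units of 1/kΩ).
By the current-divider rule, I = I_0 · G_k/ΣG = 5.07 × 0.09253 = 0.4692 mA.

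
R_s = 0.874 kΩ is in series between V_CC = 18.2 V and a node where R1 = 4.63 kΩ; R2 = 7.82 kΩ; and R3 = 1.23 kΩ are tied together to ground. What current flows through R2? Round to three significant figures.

I ≈ 1.16 mA

Parallel bank: R_p = 1/(1/4.63 + 1/7.82 + 1/1.23) = 0.8644 kΩ.
V_A = 18.2 × 0.8644/1.738 = 9.050 V.
I(R2) = V_A / R2 = 9.050/7.82 = 1.157 mA.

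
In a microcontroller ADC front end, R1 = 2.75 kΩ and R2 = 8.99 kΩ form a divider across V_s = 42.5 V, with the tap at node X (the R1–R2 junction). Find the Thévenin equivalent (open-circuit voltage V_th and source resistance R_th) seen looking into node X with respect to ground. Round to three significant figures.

Open-circuit (no load on X): V_th = V_s · R2/(R1 + R2) = 42.5 × 8.99/(2.750 + 8.99) = 32.54 V.
Looking into X with the source shorted: R_th = R1·R2/(R1+R2) = 2.750 × 8.99/11.74 = 2.106 kΩ.

V_th ≈ 32.5 V, R_th ≈ 2.11 kΩ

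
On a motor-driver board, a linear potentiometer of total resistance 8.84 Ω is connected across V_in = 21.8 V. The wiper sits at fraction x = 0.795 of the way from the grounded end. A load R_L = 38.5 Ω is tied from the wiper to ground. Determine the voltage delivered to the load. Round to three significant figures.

V_out ≈ 16.7 V

Split the track: R_lower = x·R_p = 7.028 Ω, R_upper = (1−x)·R_p = 1.812 Ω.
R_L loads the lower segment: effective lower R = 5.943 Ω.
Then V_out = V_in · 5.943/(1.812 + 5.943) = 16.71 V.
(Unloaded: V_out = x·V_in = 17.3 V.)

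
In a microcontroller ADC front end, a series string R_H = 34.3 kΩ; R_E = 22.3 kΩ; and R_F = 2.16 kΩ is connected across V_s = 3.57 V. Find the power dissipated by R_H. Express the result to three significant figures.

P ≈ 0.127 mW

ΣR = 58.76 kΩ → I = 3.57/58.76 = 0.06076 mA.
V(R_H) = I·R = 2.084 V; P = V·I = 2.084 × 0.06076 = 0.1266 mW.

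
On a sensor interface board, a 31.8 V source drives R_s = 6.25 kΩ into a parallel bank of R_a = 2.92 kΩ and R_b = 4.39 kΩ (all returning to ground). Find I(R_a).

Equivalent of the parallel group: R_p = 1.754 kΩ.
V_A = 31.8 × 1.754/8.004 = 6.967 V.
Branch current I = V_A/R_a = 6.967/2.92 = 2.386 mA.
(Check via current divider: I_total = 3.973 mA; share G_k/ΣG = 0.6005 → same result.)

I ≈ 2.39 mA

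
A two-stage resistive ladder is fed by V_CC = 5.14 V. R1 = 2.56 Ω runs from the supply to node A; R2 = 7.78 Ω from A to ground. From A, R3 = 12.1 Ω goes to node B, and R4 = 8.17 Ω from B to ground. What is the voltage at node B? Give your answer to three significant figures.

Node A sees R2 in parallel with the series input of stage 2, R3 + R4 = 20.27 Ω.
Effective lower resistance at A: R2 ‖ 20.27 = 5.622 Ω.
So V_A = 5.14 × 0.6871 = 3.532 V.
Then the unloaded second divider: V_B = V_A × R4/(R3+R4) = 3.532 × 0.4031 = 1.424 V.

V_B ≈ 1.42 V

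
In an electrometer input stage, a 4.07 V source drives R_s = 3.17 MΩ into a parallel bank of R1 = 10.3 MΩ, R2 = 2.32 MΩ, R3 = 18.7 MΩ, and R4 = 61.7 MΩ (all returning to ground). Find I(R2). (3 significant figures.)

I ≈ 0.606 µA

Combine the parallel branches: R_p = (1/10.3 + 1/2.32 + 1/18.7 + 1/61.7)⁻¹ = 1.673 MΩ.
Node voltage V_A = V_CC · R_p/(R_s + R_p) = 4.07 × 0.3454 = 1.406 V.
I(R2) = V_A / R2 = 1.406/2.32 = 0.6060 µA.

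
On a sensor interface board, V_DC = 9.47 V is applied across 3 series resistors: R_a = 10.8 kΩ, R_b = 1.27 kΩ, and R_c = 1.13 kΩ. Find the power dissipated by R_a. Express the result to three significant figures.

P ≈ 5.56 mW

ΣR = 13.20 kΩ → I = 9.47/13.20 = 0.7174 mA.
P = I²R = 0.5147 × 10.8 = 5.559 mW.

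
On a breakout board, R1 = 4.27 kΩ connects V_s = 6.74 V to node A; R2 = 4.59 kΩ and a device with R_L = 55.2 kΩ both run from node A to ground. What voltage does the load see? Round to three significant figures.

V_out ≈ 3.36 V

First combine the lower leg with the load: R2 ‖ R_L = 4.238 kΩ.
Voltage divider with the loaded lower leg: V_out = 6.74 × 4.238/(4.27 + 4.238) = 6.74 × 0.4981 = 3.357 V.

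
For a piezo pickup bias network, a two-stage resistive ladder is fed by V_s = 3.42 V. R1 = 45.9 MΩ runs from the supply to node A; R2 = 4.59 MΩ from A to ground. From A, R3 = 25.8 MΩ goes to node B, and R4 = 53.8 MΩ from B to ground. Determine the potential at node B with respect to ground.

The second stage (R3 + R4 = 79.60 MΩ) loads node A in parallel with R2.
R2 ‖ (R3+R4) = 4.340 MΩ.
So V_A = 3.42 × 0.08638 = 0.2954 V.
V_B = V_A × 0.6759 = 0.1997 V.

V_B ≈ 0.200 V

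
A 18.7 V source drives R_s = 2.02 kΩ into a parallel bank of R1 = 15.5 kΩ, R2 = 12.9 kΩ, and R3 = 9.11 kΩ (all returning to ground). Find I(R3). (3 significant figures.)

Equivalent of the parallel group: R_p = 3.971 kΩ.
V_A = 18.7 × 3.971/5.991 = 12.40 V.
Branch current I = V_A/R3 = 12.40/9.11 = 1.361 mA.

I ≈ 1.36 mA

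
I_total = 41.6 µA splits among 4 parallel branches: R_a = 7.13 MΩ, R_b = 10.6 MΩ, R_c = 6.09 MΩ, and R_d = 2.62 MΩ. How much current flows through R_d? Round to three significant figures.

ΣG = 1/7.13 + 1/10.6 + 1/6.09 + 1/2.62 = 0.7805.
Current divider: I(R_d) = I_total · G_k/ΣG = 41.6 × (0.3817/0.7805) = 41.6 × 0.4890 = 20.34 µA.

I ≈ 20.3 µA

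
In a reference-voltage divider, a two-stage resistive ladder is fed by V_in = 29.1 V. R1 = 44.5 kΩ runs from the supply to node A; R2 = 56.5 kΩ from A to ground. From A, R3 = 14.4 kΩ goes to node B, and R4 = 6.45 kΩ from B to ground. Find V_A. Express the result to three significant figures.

V_A ≈ 7.42 V

Node A sees R2 in parallel with the series input of stage 2, R3 + R4 = 20.85 kΩ.
Effective lower resistance at A: R2 ‖ 20.85 = 15.23 kΩ.
So V_A = 29.1 × 0.2550 = 7.420 V.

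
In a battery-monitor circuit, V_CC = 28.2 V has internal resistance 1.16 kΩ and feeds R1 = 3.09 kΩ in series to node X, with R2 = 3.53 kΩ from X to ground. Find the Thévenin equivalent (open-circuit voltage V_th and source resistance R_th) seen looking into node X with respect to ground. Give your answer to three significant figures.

V_th ≈ 12.8 V, R_th ≈ 1.93 kΩ

R1' = 1.16 + 3.09 = 4.250 kΩ (source resistance + R1).
V_th is the unloaded tap voltage: V_CC · R2/(R1'+R2) = 28.2 × 0.4537 = 12.80 V.
Zeroing V_CC shorts the top of R1' to ground, so R_th = R1' ‖ R2 = 1.928 kΩ.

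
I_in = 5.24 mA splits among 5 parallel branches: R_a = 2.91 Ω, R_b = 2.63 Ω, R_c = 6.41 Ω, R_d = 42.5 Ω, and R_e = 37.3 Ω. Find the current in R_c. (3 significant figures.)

I ≈ 0.879 mA

Conductances: ΣG = 1/2.91 + 1/2.63 + 1/6.41 + 1/42.5 + 1/37.3 = 0.9302 (1/Ω).
By the current-divider rule, I = I_in · G_k/ΣG = 5.24 × 0.1677 = 0.8788 mA.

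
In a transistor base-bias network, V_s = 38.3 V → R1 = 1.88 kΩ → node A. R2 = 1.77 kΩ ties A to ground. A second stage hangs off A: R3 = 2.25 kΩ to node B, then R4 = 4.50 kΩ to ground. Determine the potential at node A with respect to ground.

V_A ≈ 16.4 V

The second stage (R3 + R4 = 6.750 kΩ) loads node A in parallel with R2.
Effective lower resistance at A: R2 ‖ 6.750 = 1.402 kΩ.
So V_A = 38.3 × 0.4272 = 16.36 V.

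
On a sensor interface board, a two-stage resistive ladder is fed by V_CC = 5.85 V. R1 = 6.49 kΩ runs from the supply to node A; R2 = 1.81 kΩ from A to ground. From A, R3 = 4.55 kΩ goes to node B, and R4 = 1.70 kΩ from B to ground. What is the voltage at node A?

V_A ≈ 1.04 V

Node A sees R2 in parallel with the series input of stage 2, R3 + R4 = 6.250 kΩ.
Effective lower resistance at A: R2 ‖ 6.250 = 1.404 kΩ.
V_A = 5.85 × 1.404/(6.49 + 1.404) = 1.040 V.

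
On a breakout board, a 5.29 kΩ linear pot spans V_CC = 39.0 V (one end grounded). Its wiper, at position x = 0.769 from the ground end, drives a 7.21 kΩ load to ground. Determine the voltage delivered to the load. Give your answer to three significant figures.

Split the track: R_lower = x·R_p = 4.068 kΩ, R_upper = (1−x)·R_p = 1.222 kΩ.
Lower segment in parallel with the load: 4.068 ‖ 7.21 = 2.601 kΩ.
Then V_out = V_CC · 2.601/(1.222 + 2.601) = 26.53 V.

V_out ≈ 26.5 V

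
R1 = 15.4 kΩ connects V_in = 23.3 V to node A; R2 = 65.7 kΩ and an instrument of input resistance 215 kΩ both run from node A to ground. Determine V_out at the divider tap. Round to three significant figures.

V_out ≈ 17.8 V

The load sits in parallel with R2, giving an effective lower resistance R2' = R2·R_L/(R2+R_L) = 50.32 kΩ.
Then V_out = V_in · R2'/(R1 + R2') = 23.3 × 50.32/65.72 = 17.84 V.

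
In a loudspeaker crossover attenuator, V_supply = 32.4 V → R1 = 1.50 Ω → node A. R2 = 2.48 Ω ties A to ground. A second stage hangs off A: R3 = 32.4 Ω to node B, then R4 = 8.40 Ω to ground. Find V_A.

V_A ≈ 19.7 V

The second stage (R3 + R4 = 40.80 Ω) loads node A in parallel with R2.
Effective lower resistance at A: R2 ‖ 40.80 = 2.338 Ω.
First divider: V_A = V_supply · 2.338/(1.50 + 2.338) = 19.74 V.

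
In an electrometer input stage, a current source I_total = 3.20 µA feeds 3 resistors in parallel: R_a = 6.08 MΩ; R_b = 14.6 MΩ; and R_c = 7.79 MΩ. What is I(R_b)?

Total conductance ΣG = 1/6.08 + 1/14.6 + 1/7.79 = 0.3613 (units of 1/MΩ).
R_b takes the fraction G_k/ΣG = 0.06849/0.3613 = 0.1896, so I = 3.20 × 0.1896 = 0.6066 µA.

I ≈ 0.607 µA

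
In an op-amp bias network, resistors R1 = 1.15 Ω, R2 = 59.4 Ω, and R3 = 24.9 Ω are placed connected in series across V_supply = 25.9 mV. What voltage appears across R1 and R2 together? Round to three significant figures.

V ≈ 18.4 mV

ΣR = 1.15 + 59.4 + 24.9 = 85.45 Ω.
R_{R1..R2} = 1.15 + 59.4 = 60.55 Ω.
By the voltage-divider rule, V = 25.9 × 60.55/85.45 = 18.35 mV.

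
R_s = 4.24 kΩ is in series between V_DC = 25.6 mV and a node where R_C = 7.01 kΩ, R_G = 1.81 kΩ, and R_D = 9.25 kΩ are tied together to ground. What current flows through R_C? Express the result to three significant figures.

Combine the parallel branches: R_p = (1/7.01 + 1/1.81 + 1/9.25)⁻¹ = 1.245 kΩ.
V_A = 25.6 × 1.245/5.485 = 5.811 mV.
Branch current I = V_A/R_C = 5.811/7.01 = 0.8289 µA.
(Check via current divider: I_total = 4.667 µA; share G_k/ΣG = 0.1776 → same result.)

I ≈ 0.829 µA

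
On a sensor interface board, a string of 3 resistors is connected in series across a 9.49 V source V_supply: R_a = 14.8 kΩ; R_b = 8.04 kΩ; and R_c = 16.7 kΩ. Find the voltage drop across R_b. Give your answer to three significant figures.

Series total: ΣR = 14.8 + 8.04 + 16.7 = 39.54 kΩ.
By the voltage-divider rule, V = 9.49 × 8.040/39.54 = 1.930 V.

V ≈ 1.93 V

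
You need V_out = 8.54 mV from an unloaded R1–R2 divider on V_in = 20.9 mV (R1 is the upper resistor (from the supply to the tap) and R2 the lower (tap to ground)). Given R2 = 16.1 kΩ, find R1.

The divider ratio is R2/(R1+R2) = 8.54/20.9 = 0.4086.
Rearranging, R1 = R2·(1−k)/k = 16.1 × 1.447 = 23.30 kΩ.

R1 ≈ 23.3 kΩ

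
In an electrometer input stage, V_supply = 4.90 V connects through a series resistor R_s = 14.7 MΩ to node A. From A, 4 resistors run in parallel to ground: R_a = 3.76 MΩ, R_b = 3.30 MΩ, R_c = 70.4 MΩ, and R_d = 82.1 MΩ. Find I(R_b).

I ≈ 0.152 µA

Combine the parallel branches: R_p = (1/3.76 + 1/3.30 + 1/70.4 + 1/82.1)⁻¹ = 1.680 MΩ.
Node voltage V_A = V_supply · R_p/(R_s + R_p) = 4.90 × 0.1025 = 0.5025 V.
Branch current I = V_A/R_b = 0.5025/3.30 = 0.1523 µA.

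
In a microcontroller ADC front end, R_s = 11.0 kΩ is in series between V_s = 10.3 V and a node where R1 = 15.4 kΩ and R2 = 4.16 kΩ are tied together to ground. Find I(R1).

I ≈ 0.153 mA

Equivalent of the parallel group: R_p = 3.275 kΩ.
Node voltage V_A = V_s · R_p/(R_s + R_p) = 10.3 × 0.2294 = 2.363 V.
Branch current I = V_A/R1 = 2.363/15.4 = 0.1535 mA.
(Equivalently: I_total = 0.7215 mA, then current-divider fraction G_k/ΣG = 0.2127.)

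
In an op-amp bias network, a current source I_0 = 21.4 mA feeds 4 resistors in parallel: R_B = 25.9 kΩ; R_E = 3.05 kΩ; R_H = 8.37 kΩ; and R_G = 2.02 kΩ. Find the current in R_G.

Conductances: ΣG = 1/25.9 + 1/3.05 + 1/8.37 + 1/2.02 = 0.9810 (1/kΩ).
Current divider: I(R_G) = I_0 · G_k/ΣG = 21.4 × (0.4950/0.9810) = 21.4 × 0.5046 = 10.80 mA.

I ≈ 10.8 mA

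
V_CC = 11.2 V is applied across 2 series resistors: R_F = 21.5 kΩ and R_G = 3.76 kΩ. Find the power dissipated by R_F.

The common current is I = 11.2/25.26 = 0.4434 mA.
P(R_F) = I²·R_F = (0.4434)² × 21.5 = 4.227 mW.

P ≈ 4.23 mW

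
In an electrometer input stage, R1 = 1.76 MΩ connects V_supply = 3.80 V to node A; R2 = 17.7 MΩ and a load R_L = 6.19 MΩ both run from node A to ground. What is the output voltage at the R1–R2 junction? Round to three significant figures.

V_out ≈ 2.75 V

The load sits in parallel with R2, giving an effective lower resistance R2' = R2·R_L/(R2+R_L) = 4.586 MΩ.
Now apply the divider: V_out = 3.80 × 0.7227 = 2.746 V.
(Unloaded it would be 3.46 V; the load pulls it down.)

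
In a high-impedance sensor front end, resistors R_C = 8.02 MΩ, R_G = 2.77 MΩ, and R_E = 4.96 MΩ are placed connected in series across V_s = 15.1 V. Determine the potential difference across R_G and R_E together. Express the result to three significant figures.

Total series resistance ΣR = 8.02 + 2.77 + 4.96 = 15.75 MΩ.
R_{R_G..R_E} = 2.77 + 4.96 = 7.730 MΩ.
Voltage divider: V = V_s · (7.730 / 15.75) = 15.1 × 0.4908 = 7.411 V.

V ≈ 7.41 V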